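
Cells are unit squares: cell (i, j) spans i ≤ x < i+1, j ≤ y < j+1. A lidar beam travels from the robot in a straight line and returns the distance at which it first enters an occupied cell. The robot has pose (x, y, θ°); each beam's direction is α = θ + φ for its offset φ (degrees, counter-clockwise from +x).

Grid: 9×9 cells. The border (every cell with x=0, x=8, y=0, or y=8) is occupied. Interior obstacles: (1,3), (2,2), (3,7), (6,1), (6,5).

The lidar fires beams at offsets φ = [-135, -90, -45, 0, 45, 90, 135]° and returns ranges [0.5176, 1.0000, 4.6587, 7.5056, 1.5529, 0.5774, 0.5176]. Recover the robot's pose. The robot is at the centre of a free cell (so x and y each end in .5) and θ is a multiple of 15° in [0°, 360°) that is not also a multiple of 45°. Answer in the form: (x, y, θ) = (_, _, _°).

(x, y, θ) = (1.5, 7.5, 330°)

Enumerate (i+0.5, j+0.5, θ) over the 44 free cells and 16 admissible headings. For each, cast all 7 beams and compare to the given ranges.
  (5.5, 3.5, 195°): beam 1 = 1.7321 ≠ 0.5176 ✗
  (5.5, 7.5, 60°): beam 1 = 1.9319 ≠ 0.5176 ✗
  (6.5, 4.5, 300°): beam 1 = 5.6940 ≠ 0.5176 ✗
  …
  (1.5, 7.5, 330°): r_1=0.5176, r_2=1.0000, r_3=4.6587, r_4=7.5056, r_5=1.5529, r_6=0.5774, r_7=0.5176 — all match ✓
No second candidate reproduces the full scan.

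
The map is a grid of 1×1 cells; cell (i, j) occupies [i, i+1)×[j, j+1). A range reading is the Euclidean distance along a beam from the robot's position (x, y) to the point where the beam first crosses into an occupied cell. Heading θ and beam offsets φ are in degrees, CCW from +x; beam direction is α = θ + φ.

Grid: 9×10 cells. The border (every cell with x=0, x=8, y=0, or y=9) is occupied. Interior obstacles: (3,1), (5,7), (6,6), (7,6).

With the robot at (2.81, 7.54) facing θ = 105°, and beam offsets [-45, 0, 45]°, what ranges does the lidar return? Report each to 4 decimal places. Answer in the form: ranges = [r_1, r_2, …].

ranges = [1.6859, 1.5115, 2.0900]

beam 1: φ=-45°, α=60°
  dir = (cos 60°, sin 60°) = (0.5000, 0.8660); from cell (2,7)
  next x-line at t=0.3800, next y-line at t=0.5312; Δt_x=2.0000, Δt_y=1.1547
    x: enter (3,7) at t=0.3800
    y: enter (3,8) at t=0.5312
    y: enter (3,9) at t=1.6859 ← occupied
  → r_1 = 1.6859
beam 2: φ=0°, α=105°
  dir = (cos 105°, sin 105°) = (-0.2588, 0.9659); from cell (2,7)
  next x-line at t=3.1296, next y-line at t=0.4762; Δt_x=3.8637, Δt_y=1.0353
    y: enter (2,8) at t=0.4762
    y: enter (2,9) at t=1.5115 ← occupied
  → r_2 = 1.5115
beam 3: φ=45°, α=150°
  dir = (cos 150°, sin 150°) = (-0.8660, 0.5000); from cell (2,7)
  next x-line at t=0.9353, next y-line at t=0.9200; Δt_x=1.1547, Δt_y=2.0000
    y: enter (2,8) at t=0.9200
    x: enter (1,8) at t=0.9353
    x: enter (0,8) at t=2.0900 ← occupied
  → r_3 = 2.0900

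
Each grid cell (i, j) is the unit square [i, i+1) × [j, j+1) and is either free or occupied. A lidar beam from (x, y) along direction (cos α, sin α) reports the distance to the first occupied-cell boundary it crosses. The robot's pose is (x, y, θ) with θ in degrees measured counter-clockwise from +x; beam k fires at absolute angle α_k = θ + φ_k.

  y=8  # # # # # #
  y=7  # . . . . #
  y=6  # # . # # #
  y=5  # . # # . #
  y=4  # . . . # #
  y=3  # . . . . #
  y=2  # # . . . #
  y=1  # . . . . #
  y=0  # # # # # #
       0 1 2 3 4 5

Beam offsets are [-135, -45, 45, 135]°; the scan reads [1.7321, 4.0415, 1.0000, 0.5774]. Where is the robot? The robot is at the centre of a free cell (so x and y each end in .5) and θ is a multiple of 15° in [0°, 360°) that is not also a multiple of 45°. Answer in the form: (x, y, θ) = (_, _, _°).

Candidates: 21 free-cell centres × 16 headings = 336 poses. Raycast each; keep the one whose scan matches to 4 dp.
  (2.5, 2.5, 105°): beam 1 = 2.8868 ≠ 1.7321 ✗
  (4.5, 3.5, 120°): beam 1 = 0.5176 ≠ 1.7321 ✗
  (3.5, 4.5, 300°): beam 1 = 2.5882 ≠ 1.7321 ✗
  …
  (2.5, 4.5, 345°): r_1=1.7321, r_2=4.0415, r_3=1.0000, r_4=0.5774 — all match ✓
Unique over the lattice → pose = (2.5, 4.5, 345°).

(x, y, θ) = (2.5, 4.5, 345°)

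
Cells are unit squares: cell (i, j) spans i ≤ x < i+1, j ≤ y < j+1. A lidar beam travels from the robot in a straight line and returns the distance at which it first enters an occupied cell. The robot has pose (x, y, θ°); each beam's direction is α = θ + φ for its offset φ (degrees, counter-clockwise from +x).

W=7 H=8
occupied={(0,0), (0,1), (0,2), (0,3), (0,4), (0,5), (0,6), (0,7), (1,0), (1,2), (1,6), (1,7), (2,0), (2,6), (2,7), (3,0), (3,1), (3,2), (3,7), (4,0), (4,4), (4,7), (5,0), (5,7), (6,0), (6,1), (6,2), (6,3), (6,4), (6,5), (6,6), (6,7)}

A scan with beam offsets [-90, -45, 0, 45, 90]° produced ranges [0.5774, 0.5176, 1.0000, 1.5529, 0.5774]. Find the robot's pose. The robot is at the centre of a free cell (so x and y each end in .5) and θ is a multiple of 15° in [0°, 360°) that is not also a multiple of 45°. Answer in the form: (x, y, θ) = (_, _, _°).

Enumerate (i+0.5, j+0.5, θ) over the 24 free cells and 16 admissible headings. For each, cast all 5 beams and compare to the given ranges.
  (4.5, 6.5, 75°): beam 1 = 1.5529 ≠ 0.5774 ✗
  (2.5, 1.5, 285°): beam 1 = 1.5529 ≠ 0.5774 ✗
  (2.5, 5.5, 60°): beam 1 = 1.7321 ≠ 0.5774 ✗
  …
  (1.5, 1.5, 330°): r_1=0.5774, r_2=0.5176, r_3=1.0000, r_4=1.5529, r_5=0.5774 — all match ✓
Unique over the lattice → pose = (1.5, 1.5, 330°).

(x, y, θ) = (1.5, 1.5, 330°)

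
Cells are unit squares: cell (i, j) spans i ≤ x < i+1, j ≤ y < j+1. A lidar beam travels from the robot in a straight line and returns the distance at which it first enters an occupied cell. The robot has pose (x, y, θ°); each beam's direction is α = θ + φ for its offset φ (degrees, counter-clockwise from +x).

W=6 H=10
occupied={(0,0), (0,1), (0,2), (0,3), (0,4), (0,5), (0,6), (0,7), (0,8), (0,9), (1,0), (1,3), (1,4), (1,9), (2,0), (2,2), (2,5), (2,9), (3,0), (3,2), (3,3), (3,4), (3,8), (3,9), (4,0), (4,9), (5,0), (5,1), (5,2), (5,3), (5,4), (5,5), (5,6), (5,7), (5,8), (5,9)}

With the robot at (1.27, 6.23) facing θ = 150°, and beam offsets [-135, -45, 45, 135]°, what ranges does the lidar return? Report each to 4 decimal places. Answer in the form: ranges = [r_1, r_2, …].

beam 1: φ=-135°, α=15°
  cosα=0.9659 sinα=0.2588 | (1,6) | tMaxX 0.7558 tMaxY 2.9751 | tΔX 1.0353 tΔY 3.8637
    t=0.7558 [x] (2,6)
    t=1.7910 [x] (3,6)
    t=2.8263 [x] (4,6)
    t=2.9751 [y] (4,7)
    t=3.8616 [x] (5,7) — stop
  → r_1 = 3.8616
beam 2: φ=-45°, α=105°
  cosα=-0.2588 sinα=0.9659 | (1,6) | tMaxX 1.0432 tMaxY 0.7972 | tΔX 3.8637 tΔY 1.0353
    t=0.7972 [y] (1,7)
    t=1.0432 [x] (0,7) — stop
  → r_2 = 1.0432
beam 3: φ=45°, α=195°
  cosα=-0.9659 sinα=-0.2588 | (1,6) | tMaxX 0.2795 tMaxY 0.8887 | tΔX 1.0353 tΔY 3.8637
    t=0.2795 [x] (0,6) — stop
  → r_3 = 0.2795
beam 4: φ=135°, α=285°
  cosα=0.2588 sinα=-0.9659 | (1,6) | tMaxX 2.8205 tMaxY 0.2381 | tΔX 3.8637 tΔY 1.0353
    t=0.2381 [y] (1,5)
    t=1.2734 [y] (1,4) — stop
  → r_4 = 1.2734

ranges = [3.8616, 1.0432, 0.2795, 1.2734]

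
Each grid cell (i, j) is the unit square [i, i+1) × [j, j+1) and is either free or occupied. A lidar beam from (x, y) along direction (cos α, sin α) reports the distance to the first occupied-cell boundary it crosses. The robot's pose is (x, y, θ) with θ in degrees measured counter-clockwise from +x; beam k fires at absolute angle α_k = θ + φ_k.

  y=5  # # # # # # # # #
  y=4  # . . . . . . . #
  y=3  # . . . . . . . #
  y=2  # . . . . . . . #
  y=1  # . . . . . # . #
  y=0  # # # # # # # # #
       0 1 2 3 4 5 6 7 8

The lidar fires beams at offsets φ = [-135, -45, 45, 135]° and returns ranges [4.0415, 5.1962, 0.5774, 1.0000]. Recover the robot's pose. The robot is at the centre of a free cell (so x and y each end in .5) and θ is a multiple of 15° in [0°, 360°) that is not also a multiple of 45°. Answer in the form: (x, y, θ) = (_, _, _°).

(x, y, θ) = (3.5, 4.5, 15°)

Enumerate (i+0.5, j+0.5, θ) over the 27 free cells and 16 admissible headings. For each, cast all 4 beams and compare to the given ranges.
  (5.5, 4.5, 105°): beam 1 = 2.8868 ≠ 4.0415 ✗
  (2.5, 1.5, 120°): beam 1 = 1.9319 ≠ 4.0415 ✗
  (7.5, 2.5, 345°): beam 1 = 1.0000 ≠ 4.0415 ✗
  (2.5, 2.5, 165°): beam 1 = 5.0000 ≠ 4.0415 ✗
  …
  (3.5, 4.5, 15°): r_1=4.0415, r_2=5.1962, r_3=0.5774, r_4=1.0000 — all match ✓
No second candidate reproduces the full scan.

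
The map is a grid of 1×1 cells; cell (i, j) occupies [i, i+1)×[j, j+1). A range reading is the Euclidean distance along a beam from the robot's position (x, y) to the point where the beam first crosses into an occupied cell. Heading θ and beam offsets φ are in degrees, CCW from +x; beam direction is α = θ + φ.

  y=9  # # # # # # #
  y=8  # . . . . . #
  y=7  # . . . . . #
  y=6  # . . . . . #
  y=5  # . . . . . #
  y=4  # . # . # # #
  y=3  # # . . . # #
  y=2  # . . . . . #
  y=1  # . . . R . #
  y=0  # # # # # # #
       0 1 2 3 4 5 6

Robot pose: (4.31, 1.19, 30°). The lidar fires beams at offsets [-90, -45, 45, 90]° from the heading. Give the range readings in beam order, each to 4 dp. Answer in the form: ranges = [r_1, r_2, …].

ranges = [0.2194, 0.7341, 2.6660, 3.2447]

beam 1: φ=-90°, α=300°
  dir = (cos 300°, sin 300°) = (0.5000, -0.8660); from cell (4,1)
  next x-line at t=1.3800, next y-line at t=0.2194; Δt_x=2.0000, Δt_y=1.1547
    y: enter (4,0) at t=0.2194 ← occupied
  → r_1 = 0.2194
beam 2: φ=-45°, α=345°
  dir = (cos 345°, sin 345°) = (0.9659, -0.2588); from cell (4,1)
  next x-line at t=0.7143, next y-line at t=0.7341; Δt_x=1.0353, Δt_y=3.8637
    x: enter (5,1) at t=0.7143
    y: enter (5,0) at t=0.7341 ← occupied
  → r_2 = 0.7341
beam 3: φ=45°, α=75°
  dir = (cos 75°, sin 75°) = (0.2588, 0.9659); from cell (4,1)
  next x-line at t=2.6660, next y-line at t=0.8386; Δt_x=3.8637, Δt_y=1.0353
    y: enter (4,2) at t=0.8386
    y: enter (4,3) at t=1.8738
    x: enter (5,3) at t=2.6660 ← occupied
  → r_3 = 2.6660
beam 4: φ=90°, α=120°
  dir = (cos 120°, sin 120°) = (-0.5000, 0.8660); from cell (4,1)
  next x-line at t=0.6200, next y-line at t=0.9353; Δt_x=2.0000, Δt_y=1.1547
    x: enter (3,1) at t=0.6200
    y: enter (3,2) at t=0.9353
    y: enter (3,3) at t=2.0900
    x: enter (2,3) at t=2.6200
    y: enter (2,4) at t=3.2447 ← occupied
  → r_4 = 3.2447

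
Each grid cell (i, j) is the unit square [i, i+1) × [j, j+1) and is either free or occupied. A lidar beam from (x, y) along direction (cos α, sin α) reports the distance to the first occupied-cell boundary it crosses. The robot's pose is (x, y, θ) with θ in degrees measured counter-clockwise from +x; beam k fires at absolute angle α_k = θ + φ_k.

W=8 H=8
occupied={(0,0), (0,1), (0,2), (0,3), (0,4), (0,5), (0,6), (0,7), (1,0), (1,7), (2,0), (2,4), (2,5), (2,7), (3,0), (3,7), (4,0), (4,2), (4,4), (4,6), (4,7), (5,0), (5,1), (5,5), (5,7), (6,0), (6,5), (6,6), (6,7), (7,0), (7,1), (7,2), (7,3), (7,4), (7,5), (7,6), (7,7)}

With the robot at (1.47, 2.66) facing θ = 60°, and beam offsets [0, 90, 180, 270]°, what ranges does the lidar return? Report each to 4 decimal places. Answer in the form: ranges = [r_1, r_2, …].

ranges = [1.5473, 0.5427, 0.9400, 3.3200]

beam 1: φ=0°, α=60°
  direction (0.5000, 0.8660); cell (1,2); t to first gridline: x 1.0600, y 0.3926 (then +2.0000 / +1.1547)
    (1,3) via y @ 0.3926
    (2,3) via x @ 1.0600
    (2,4) via y @ 1.5473  # hit
  → r_1 = 1.5473
beam 2: φ=90°, α=150°
  direction (-0.8660, 0.5000); cell (1,2); t to first gridline: x 0.5427, y 0.6800 (then +1.1547 / +2.0000)
    (0,2) via x @ 0.5427  # hit
  → r_2 = 0.5427
beam 3: φ=180°, α=240°
  direction (-0.5000, -0.8660); cell (1,2); t to first gridline: x 0.9400, y 0.7621 (then +2.0000 / +1.1547)
    (1,1) via y @ 0.7621
    (0,1) via x @ 0.9400  # hit
  → r_3 = 0.9400
beam 4: φ=270°, α=330°
  direction (0.8660, -0.5000); cell (1,2); t to first gridline: x 0.6120, y 1.3200 (then +1.1547 / +2.0000)
    (2,2) via x @ 0.6120
    (2,1) via y @ 1.3200
    (3,1) via x @ 1.7667
    (4,1) via x @ 2.9214
    (4,0) via y @ 3.3200  # hit
  → r_4 = 3.3200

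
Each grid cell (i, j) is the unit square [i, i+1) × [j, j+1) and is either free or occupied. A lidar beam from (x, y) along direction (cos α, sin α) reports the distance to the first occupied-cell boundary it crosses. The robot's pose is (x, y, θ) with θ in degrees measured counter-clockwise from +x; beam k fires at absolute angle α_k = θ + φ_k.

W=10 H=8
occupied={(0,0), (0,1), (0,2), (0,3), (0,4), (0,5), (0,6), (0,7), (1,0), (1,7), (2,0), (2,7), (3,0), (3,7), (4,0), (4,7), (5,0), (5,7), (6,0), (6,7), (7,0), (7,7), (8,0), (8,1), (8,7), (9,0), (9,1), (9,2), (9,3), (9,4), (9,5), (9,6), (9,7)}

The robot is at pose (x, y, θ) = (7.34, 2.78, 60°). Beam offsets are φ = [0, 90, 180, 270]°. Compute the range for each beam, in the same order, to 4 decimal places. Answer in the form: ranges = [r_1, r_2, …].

ranges = [3.3200, 7.3208, 2.0554, 1.5600]

beam 1: φ=0°, α=60°
  d=(0.5000,0.8660)  start (7,2)  tX=1.3200 tY=0.2540  stride 1/|dx|=2.0000 1/|dy|=1.1547
    cross y-line → (7,3), t=0.2540
    cross x-line → (8,3), t=1.3200
    cross y-line → (8,4), t=1.4087
    cross y-line → (8,5), t=2.5634
    cross x-line → (9,5), t=3.3200 (wall)
  → r_1 = 3.3200
beam 2: φ=90°, α=150°
  d=(-0.8660,0.5000)  start (7,2)  tX=0.3926 tY=0.4400  stride 1/|dx|=1.1547 1/|dy|=2.0000
    cross x-line → (6,2), t=0.3926
    cross y-line → (6,3), t=0.4400
    cross x-line → (5,3), t=1.5473
    cross y-line → (5,4), t=2.4400
    cross x-line → (4,4), t=2.7020
    cross x-line → (3,4), t=3.8567
    cross y-line → (3,5), t=4.4400
    cross x-line → (2,5), t=5.0114
    cross x-line → (1,5), t=6.1661
    cross y-line → (1,6), t=6.4400
    cross x-line → (0,6), t=7.3208 (wall)
  → r_2 = 7.3208
beam 3: φ=180°, α=240°
  d=(-0.5000,-0.8660)  start (7,2)  tX=0.6800 tY=0.9007  stride 1/|dx|=2.0000 1/|dy|=1.1547
    cross x-line → (6,2), t=0.6800
    cross y-line → (6,1), t=0.9007
    cross y-line → (6,0), t=2.0554 (wall)
  → r_3 = 2.0554
beam 4: φ=270°, α=330°
  d=(0.8660,-0.5000)  start (7,2)  tX=0.7621 tY=1.5600  stride 1/|dx|=1.1547 1/|dy|=2.0000
    cross x-line → (8,2), t=0.7621
    cross y-line → (8,1), t=1.5600 (wall)
  → r_4 = 1.5600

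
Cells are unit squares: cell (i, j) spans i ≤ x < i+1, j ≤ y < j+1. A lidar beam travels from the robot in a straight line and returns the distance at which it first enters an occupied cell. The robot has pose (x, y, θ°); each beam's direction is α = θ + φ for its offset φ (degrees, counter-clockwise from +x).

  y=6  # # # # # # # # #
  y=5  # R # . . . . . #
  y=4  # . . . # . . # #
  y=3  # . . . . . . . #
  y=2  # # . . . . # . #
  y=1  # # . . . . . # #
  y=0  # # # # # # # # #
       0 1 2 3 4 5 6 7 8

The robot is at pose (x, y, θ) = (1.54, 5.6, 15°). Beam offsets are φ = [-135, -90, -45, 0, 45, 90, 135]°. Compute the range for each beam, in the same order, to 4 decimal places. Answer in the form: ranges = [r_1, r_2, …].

ranges = [1.0800, 4.7623, 0.5312, 0.4762, 0.4619, 0.4141, 0.6235]

beam 1: φ=-135°, α=240°
  direction (-0.5000, -0.8660); cell (1,5); t to first gridline: x 1.0800, y 0.6928 (then +2.0000 / +1.1547)
    (1,4) via y @ 0.6928
    (0,4) via x @ 1.0800  # hit
  → r_1 = 1.0800
beam 2: φ=-90°, α=285°
  direction (0.2588, -0.9659); cell (1,5); t to first gridline: x 1.7773, y 0.6212 (then +3.8637 / +1.0353)
    (1,4) via y @ 0.6212
    (1,3) via y @ 1.6564
    (2,3) via x @ 1.7773
    (2,2) via y @ 2.6917
    (2,1) via y @ 3.7270
    (2,0) via y @ 4.7623  # hit
  → r_2 = 4.7623
beam 3: φ=-45°, α=330°
  direction (0.8660, -0.5000); cell (1,5); t to first gridline: x 0.5312, y 1.2000 (then +1.1547 / +2.0000)
    (2,5) via x @ 0.5312  # hit
  → r_3 = 0.5312
beam 4: φ=0°, α=15°
  direction (0.9659, 0.2588); cell (1,5); t to first gridline: x 0.4762, y 1.5455 (then +1.0353 / +3.8637)
    (2,5) via x @ 0.4762  # hit
  → r_4 = 0.4762
beam 5: φ=45°, α=60°
  direction (0.5000, 0.8660); cell (1,5); t to first gridline: x 0.9200, y 0.4619 (then +2.0000 / +1.1547)
    (1,6) via y @ 0.4619  # hit
  → r_5 = 0.4619
beam 6: φ=90°, α=105°
  direction (-0.2588, 0.9659); cell (1,5); t to first gridline: x 2.0864, y 0.4141 (then +3.8637 / +1.0353)
    (1,6) via y @ 0.4141  # hit
  → r_6 = 0.4141
beam 7: φ=135°, α=150°
  direction (-0.8660, 0.5000); cell (1,5); t to first gridline: x 0.6235, y 0.8000 (then +1.1547 / +2.0000)
    (0,5) via x @ 0.6235  # hit
  → r_7 = 0.6235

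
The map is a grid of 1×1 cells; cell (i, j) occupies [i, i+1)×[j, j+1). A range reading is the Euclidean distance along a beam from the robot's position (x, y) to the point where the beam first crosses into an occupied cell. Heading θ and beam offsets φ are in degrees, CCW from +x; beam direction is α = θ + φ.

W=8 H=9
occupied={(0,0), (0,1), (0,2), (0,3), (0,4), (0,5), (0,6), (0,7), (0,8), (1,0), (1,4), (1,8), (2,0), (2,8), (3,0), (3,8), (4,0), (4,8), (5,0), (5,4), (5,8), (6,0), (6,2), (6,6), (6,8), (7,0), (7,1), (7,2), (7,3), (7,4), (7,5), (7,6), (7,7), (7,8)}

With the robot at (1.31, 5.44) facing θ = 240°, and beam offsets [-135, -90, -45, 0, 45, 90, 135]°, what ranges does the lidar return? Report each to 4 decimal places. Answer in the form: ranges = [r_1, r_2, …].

beam 1: φ=-135°, α=105°
  cosα=-0.2588 sinα=0.9659 | (1,5) | tMaxX 1.1977 tMaxY 0.5798 | tΔX 3.8637 tΔY 1.0353
    t=0.5798 [y] (1,6)
    t=1.1977 [x] (0,6) — stop
  → r_1 = 1.1977
beam 2: φ=-90°, α=150°
  cosα=-0.8660 sinα=0.5000 | (1,5) | tMaxX 0.3580 tMaxY 1.1200 | tΔX 1.1547 tΔY 2.0000
    t=0.3580 [x] (0,5) — stop
  → r_2 = 0.3580
beam 3: φ=-45°, α=195°
  cosα=-0.9659 sinα=-0.2588 | (1,5) | tMaxX 0.3209 tMaxY 1.7000 | tΔX 1.0353 tΔY 3.8637
    t=0.3209 [x] (0,5) — stop
  → r_3 = 0.3209
beam 4: φ=0°, α=240°
  cosα=-0.5000 sinα=-0.8660 | (1,5) | tMaxX 0.6200 tMaxY 0.5081 | tΔX 2.0000 tΔY 1.1547
    t=0.5081 [y] (1,4) — stop
  → r_4 = 0.5081
beam 5: φ=45°, α=285°
  cosα=0.2588 sinα=-0.9659 | (1,5) | tMaxX 2.6660 tMaxY 0.4555 | tΔX 3.8637 tΔY 1.0353
    t=0.4555 [y] (1,4) — stop
  → r_5 = 0.4555
beam 6: φ=90°, α=330°
  cosα=0.8660 sinα=-0.5000 | (1,5) | tMaxX 0.7967 tMaxY 0.8800 | tΔX 1.1547 tΔY 2.0000
    t=0.7967 [x] (2,5)
    t=0.8800 [y] (2,4)
    t=1.9514 [x] (3,4)
    t=2.8800 [y] (3,3)
    t=3.1061 [x] (4,3)
    t=4.2608 [x] (5,3)
    t=4.8800 [y] (5,2)
    t=5.4155 [x] (6,2) — stop
  → r_6 = 5.4155
beam 7: φ=135°, α=15°
  cosα=0.9659 sinα=0.2588 | (1,5) | tMaxX 0.7143 tMaxY 2.1637 | tΔX 1.0353 tΔY 3.8637
    t=0.7143 [x] (2,5)
    t=1.7496 [x] (3,5)
    t=2.1637 [y] (3,6)
    t=2.7849 [x] (4,6)
    t=3.8202 [x] (5,6)
    t=4.8554 [x] (6,6) — stop
  → r_7 = 4.8554

ranges = [1.1977, 0.3580, 0.3209, 0.5081, 0.4555, 5.4155, 4.8554]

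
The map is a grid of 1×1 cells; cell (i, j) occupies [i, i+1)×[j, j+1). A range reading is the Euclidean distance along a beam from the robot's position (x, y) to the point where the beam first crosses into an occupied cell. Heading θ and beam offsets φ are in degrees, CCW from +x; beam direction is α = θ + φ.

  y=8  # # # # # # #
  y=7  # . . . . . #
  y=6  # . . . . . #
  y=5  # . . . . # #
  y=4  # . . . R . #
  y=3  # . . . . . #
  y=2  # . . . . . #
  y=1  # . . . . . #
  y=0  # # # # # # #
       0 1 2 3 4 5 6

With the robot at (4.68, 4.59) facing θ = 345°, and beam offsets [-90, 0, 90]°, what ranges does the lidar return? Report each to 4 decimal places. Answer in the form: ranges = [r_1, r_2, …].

ranges = [3.7166, 1.3666, 1.2364]

beam 1: φ=-90°, α=255°
  dir = (cos 255°, sin 255°) = (-0.2588, -0.9659); from cell (4,4)
  next x-line at t=2.6273, next y-line at t=0.6108; Δt_x=3.8637, Δt_y=1.0353
    y: enter (4,3) at t=0.6108
    y: enter (4,2) at t=1.6461
    x: enter (3,2) at t=2.6273
    y: enter (3,1) at t=2.6814
    y: enter (3,0) at t=3.7166 ← occupied
  → r_1 = 3.7166
beam 2: φ=0°, α=345°
  dir = (cos 345°, sin 345°) = (0.9659, -0.2588); from cell (4,4)
  next x-line at t=0.3313, next y-line at t=2.2796; Δt_x=1.0353, Δt_y=3.8637
    x: enter (5,4) at t=0.3313
    x: enter (6,4) at t=1.3666 ← occupied
  → r_2 = 1.3666
beam 3: φ=90°, α=75°
  dir = (cos 75°, sin 75°) = (0.2588, 0.9659); from cell (4,4)
  next x-line at t=1.2364, next y-line at t=0.4245; Δt_x=3.8637, Δt_y=1.0353
    y: enter (4,5) at t=0.4245
    x: enter (5,5) at t=1.2364 ← occupied
  → r_3 = 1.2364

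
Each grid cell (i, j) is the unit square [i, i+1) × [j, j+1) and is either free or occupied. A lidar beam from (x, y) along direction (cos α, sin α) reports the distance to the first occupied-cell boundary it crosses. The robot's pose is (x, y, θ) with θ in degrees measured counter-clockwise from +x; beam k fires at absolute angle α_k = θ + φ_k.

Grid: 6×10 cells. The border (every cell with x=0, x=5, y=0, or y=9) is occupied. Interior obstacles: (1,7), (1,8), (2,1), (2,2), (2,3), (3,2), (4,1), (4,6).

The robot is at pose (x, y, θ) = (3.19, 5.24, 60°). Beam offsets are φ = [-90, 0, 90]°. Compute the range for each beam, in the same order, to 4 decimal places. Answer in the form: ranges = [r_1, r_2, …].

ranges = [2.0900, 1.6200, 2.5288]

beam 1: φ=-90°, α=330°
  cosα=0.8660 sinα=-0.5000 | (3,5) | tMaxX 0.9353 tMaxY 0.4800 | tΔX 1.1547 tΔY 2.0000
    t=0.4800 [y] (3,4)
    t=0.9353 [x] (4,4)
    t=2.0900 [x] (5,4) — stop
  → r_1 = 2.0900
beam 2: φ=0°, α=60°
  cosα=0.5000 sinα=0.8660 | (3,5) | tMaxX 1.6200 tMaxY 0.8776 | tΔX 2.0000 tΔY 1.1547
    t=0.8776 [y] (3,6)
    t=1.6200 [x] (4,6) — stop
  → r_2 = 1.6200
beam 3: φ=90°, α=150°
  cosα=-0.8660 sinα=0.5000 | (3,5) | tMaxX 0.2194 tMaxY 1.5200 | tΔX 1.1547 tΔY 2.0000
    t=0.2194 [x] (2,5)
    t=1.3741 [x] (1,5)
    t=1.5200 [y] (1,6)
    t=2.5288 [x] (0,6) — stop
  → r_3 = 2.5288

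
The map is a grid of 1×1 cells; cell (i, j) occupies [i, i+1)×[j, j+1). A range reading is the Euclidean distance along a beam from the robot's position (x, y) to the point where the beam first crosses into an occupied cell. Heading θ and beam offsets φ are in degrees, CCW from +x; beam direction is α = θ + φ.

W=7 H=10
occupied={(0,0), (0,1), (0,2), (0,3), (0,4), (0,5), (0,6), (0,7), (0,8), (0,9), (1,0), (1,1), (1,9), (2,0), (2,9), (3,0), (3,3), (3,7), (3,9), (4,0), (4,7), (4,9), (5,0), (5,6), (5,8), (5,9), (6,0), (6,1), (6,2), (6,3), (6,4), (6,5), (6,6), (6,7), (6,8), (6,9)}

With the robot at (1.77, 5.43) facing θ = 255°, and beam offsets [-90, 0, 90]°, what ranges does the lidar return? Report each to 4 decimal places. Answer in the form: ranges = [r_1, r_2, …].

ranges = [0.7972, 2.9751, 4.3792]

beam 1: φ=-90°, α=165°
  cosα=-0.9659 sinα=0.2588 | (1,5) | tMaxX 0.7972 tMaxY 2.2023 | tΔX 1.0353 tΔY 3.8637
    t=0.7972 [x] (0,5) — stop
  → r_1 = 0.7972
beam 2: φ=0°, α=255°
  cosα=-0.2588 sinα=-0.9659 | (1,5) | tMaxX 2.9751 tMaxY 0.4452 | tΔX 3.8637 tΔY 1.0353
    t=0.4452 [y] (1,4)
    t=1.4804 [y] (1,3)
    t=2.5157 [y] (1,2)
    t=2.9751 [x] (0,2) — stop
  → r_2 = 2.9751
beam 3: φ=90°, α=345°
  cosα=0.9659 sinα=-0.2588 | (1,5) | tMaxX 0.2381 tMaxY 1.6614 | tΔX 1.0353 tΔY 3.8637
    t=0.2381 [x] (2,5)
    t=1.2734 [x] (3,5)
    t=1.6614 [y] (3,4)
    t=2.3087 [x] (4,4)
    t=3.3439 [x] (5,4)
    t=4.3792 [x] (6,4) — stop
  → r_3 = 4.3792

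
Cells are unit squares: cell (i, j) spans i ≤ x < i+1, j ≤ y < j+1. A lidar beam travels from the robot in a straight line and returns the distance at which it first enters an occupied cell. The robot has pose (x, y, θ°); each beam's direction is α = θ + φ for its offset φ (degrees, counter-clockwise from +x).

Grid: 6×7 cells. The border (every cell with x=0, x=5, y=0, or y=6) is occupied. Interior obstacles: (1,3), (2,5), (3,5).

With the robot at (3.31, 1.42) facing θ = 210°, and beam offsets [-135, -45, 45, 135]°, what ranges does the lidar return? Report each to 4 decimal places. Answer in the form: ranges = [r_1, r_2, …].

beam 1: φ=-135°, α=75°
  cosα=0.2588 sinα=0.9659 | (3,1) | tMaxX 2.6660 tMaxY 0.6005 | tΔX 3.8637 tΔY 1.0353
    t=0.6005 [y] (3,2)
    t=1.6357 [y] (3,3)
    t=2.6660 [x] (4,3)
    t=2.6710 [y] (4,4)
    t=3.7063 [y] (4,5)
    t=4.7416 [y] (4,6) — stop
  → r_1 = 4.7416
beam 2: φ=-45°, α=165°
  cosα=-0.9659 sinα=0.2588 | (3,1) | tMaxX 0.3209 tMaxY 2.2409 | tΔX 1.0353 tΔY 3.8637
    t=0.3209 [x] (2,1)
    t=1.3562 [x] (1,1)
    t=2.2409 [y] (1,2)
    t=2.3915 [x] (0,2) — stop
  → r_2 = 2.3915
beam 3: φ=45°, α=255°
  cosα=-0.2588 sinα=-0.9659 | (3,1) | tMaxX 1.1977 tMaxY 0.4348 | tΔX 3.8637 tΔY 1.0353
    t=0.4348 [y] (3,0) — stop
  → r_3 = 0.4348
beam 4: φ=135°, α=345°
  cosα=0.9659 sinα=-0.2588 | (3,1) | tMaxX 0.7143 tMaxY 1.6228 | tΔX 1.0353 tΔY 3.8637
    t=0.7143 [x] (4,1)
    t=1.6228 [y] (4,0) — stop
  → r_4 = 1.6228

ranges = [4.7416, 2.3915, 0.4348, 1.6228]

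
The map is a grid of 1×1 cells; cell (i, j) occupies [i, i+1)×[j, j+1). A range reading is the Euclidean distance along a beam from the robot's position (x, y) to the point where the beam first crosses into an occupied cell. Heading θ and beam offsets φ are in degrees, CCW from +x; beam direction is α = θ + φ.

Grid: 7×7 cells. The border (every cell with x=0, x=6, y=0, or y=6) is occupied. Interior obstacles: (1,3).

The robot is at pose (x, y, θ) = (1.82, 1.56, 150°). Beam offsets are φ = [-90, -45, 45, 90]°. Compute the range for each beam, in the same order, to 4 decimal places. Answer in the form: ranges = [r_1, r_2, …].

beam 1: φ=-90°, α=60°
  dir = (cos 60°, sin 60°) = (0.5000, 0.8660); from cell (1,1)
  next x-line at t=0.3600, next y-line at t=0.5081; Δt_x=2.0000, Δt_y=1.1547
    x: enter (2,1) at t=0.3600
    y: enter (2,2) at t=0.5081
    y: enter (2,3) at t=1.6628
    x: enter (3,3) at t=2.3600
    y: enter (3,4) at t=2.8175
    y: enter (3,5) at t=3.9722
    x: enter (4,5) at t=4.3600
    y: enter (4,6) at t=5.1269 ← occupied
  → r_1 = 5.1269
beam 2: φ=-45°, α=105°
  dir = (cos 105°, sin 105°) = (-0.2588, 0.9659); from cell (1,1)
  next x-line at t=3.1682, next y-line at t=0.4555; Δt_x=3.8637, Δt_y=1.0353
    y: enter (1,2) at t=0.4555
    y: enter (1,3) at t=1.4908 ← occupied
  → r_2 = 1.4908
beam 3: φ=45°, α=195°
  dir = (cos 195°, sin 195°) = (-0.9659, -0.2588); from cell (1,1)
  next x-line at t=0.8489, next y-line at t=2.1637; Δt_x=1.0353, Δt_y=3.8637
    x: enter (0,1) at t=0.8489 ← occupied
  → r_3 = 0.8489
beam 4: φ=90°, α=240°
  dir = (cos 240°, sin 240°) = (-0.5000, -0.8660); from cell (1,1)
  next x-line at t=1.6400, next y-line at t=0.6466; Δt_x=2.0000, Δt_y=1.1547
    y: enter (1,0) at t=0.6466 ← occupied
  → r_4 = 0.6466

ranges = [5.1269, 1.4908, 0.8489, 0.6466]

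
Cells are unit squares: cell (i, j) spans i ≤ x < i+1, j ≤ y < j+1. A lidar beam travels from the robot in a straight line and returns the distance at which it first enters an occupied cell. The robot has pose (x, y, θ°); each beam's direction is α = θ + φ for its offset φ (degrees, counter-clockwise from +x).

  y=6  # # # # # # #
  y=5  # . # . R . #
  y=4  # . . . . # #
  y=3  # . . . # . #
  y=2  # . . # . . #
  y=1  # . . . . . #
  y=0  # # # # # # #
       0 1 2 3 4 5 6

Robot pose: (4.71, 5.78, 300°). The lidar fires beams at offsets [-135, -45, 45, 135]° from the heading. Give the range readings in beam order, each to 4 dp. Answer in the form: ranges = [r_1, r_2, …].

beam 1: φ=-135°, α=165°
  direction (-0.9659, 0.2588); cell (4,5); t to first gridline: x 0.7350, y 0.8500 (then +1.0353 / +3.8637)
    (3,5) via x @ 0.7350
    (3,6) via y @ 0.8500  # hit
  → r_1 = 0.8500
beam 2: φ=-45°, α=255°
  direction (-0.2588, -0.9659); cell (4,5); t to first gridline: x 2.7432, y 0.8075 (then +3.8637 / +1.0353)
    (4,4) via y @ 0.8075
    (4,3) via y @ 1.8428  # hit
  → r_2 = 1.8428
beam 3: φ=45°, α=345°
  direction (0.9659, -0.2588); cell (4,5); t to first gridline: x 0.3002, y 3.0137 (then +1.0353 / +3.8637)
    (5,5) via x @ 0.3002
    (6,5) via x @ 1.3355  # hit
  → r_3 = 1.3355
beam 4: φ=135°, α=75°
  direction (0.2588, 0.9659); cell (4,5); t to first gridline: x 1.1205, y 0.2278 (then +3.8637 / +1.0353)
    (4,6) via y @ 0.2278  # hit
  → r_4 = 0.2278

ranges = [0.8500, 1.8428, 1.3355, 0.2278]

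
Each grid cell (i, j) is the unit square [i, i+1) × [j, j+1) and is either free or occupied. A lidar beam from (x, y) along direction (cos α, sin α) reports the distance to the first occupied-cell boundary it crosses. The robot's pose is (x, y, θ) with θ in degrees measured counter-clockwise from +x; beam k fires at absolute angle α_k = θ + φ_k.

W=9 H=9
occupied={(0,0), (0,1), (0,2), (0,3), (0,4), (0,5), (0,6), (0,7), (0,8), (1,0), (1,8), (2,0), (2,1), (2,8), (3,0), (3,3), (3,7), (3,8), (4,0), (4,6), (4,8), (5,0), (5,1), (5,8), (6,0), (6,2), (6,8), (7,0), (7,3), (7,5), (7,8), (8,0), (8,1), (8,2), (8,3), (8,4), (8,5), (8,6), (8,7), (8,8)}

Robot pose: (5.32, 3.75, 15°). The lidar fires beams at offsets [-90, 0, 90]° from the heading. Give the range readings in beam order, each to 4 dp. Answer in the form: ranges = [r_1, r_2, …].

ranges = [1.8117, 2.7745, 2.3294]

beam 1: φ=-90°, α=285°
  dir = (cos 285°, sin 285°) = (0.2588, -0.9659); from cell (5,3)
  next x-line at t=2.6273, next y-line at t=0.7765; Δt_x=3.8637, Δt_y=1.0353
    y: enter (5,2) at t=0.7765
    y: enter (5,1) at t=1.8117 ← occupied
  → r_1 = 1.8117
beam 2: φ=0°, α=15°
  dir = (cos 15°, sin 15°) = (0.9659, 0.2588); from cell (5,3)
  next x-line at t=0.7040, next y-line at t=0.9659; Δt_x=1.0353, Δt_y=3.8637
    x: enter (6,3) at t=0.7040
    y: enter (6,4) at t=0.9659
    x: enter (7,4) at t=1.7393
    x: enter (8,4) at t=2.7745 ← occupied
  → r_2 = 2.7745
beam 3: φ=90°, α=105°
  dir = (cos 105°, sin 105°) = (-0.2588, 0.9659); from cell (5,3)
  next x-line at t=1.2364, next y-line at t=0.2588; Δt_x=3.8637, Δt_y=1.0353
    y: enter (5,4) at t=0.2588
    x: enter (4,4) at t=1.2364
    y: enter (4,5) at t=1.2941
    y: enter (4,6) at t=2.3294 ← occupied
  → r_3 = 2.3294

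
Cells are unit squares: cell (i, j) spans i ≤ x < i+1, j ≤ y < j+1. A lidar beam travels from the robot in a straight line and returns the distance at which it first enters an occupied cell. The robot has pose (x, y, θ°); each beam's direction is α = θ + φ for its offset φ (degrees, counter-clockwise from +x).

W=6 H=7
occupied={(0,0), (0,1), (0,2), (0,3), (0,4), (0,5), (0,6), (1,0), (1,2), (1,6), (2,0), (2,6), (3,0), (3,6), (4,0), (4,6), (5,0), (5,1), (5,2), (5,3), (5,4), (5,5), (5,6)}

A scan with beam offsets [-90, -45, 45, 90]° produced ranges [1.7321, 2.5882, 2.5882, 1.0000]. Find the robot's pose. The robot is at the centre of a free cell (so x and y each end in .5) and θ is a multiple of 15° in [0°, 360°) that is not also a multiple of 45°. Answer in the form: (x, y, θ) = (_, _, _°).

(x, y, θ) = (2.5, 5.5, 300°)

Candidates: 19 free-cell centres × 16 headings = 304 poses. Raycast each; keep the one whose scan matches to 4 dp.
  (2.5, 2.5, 285°): beam 1 = 0.5176 ≠ 1.7321 ✗
  (1.5, 5.5, 330°): beam 1 = 1.0000 ≠ 1.7321 ✗
  (4.5, 3.5, 345°): beam 1 = 2.5882 ≠ 1.7321 ✗
  …
  (2.5, 5.5, 300°): r_1=1.7321, r_2=2.5882, r_3=2.5882, r_4=1.0000 — all match ✓
No second candidate reproduces the full scan.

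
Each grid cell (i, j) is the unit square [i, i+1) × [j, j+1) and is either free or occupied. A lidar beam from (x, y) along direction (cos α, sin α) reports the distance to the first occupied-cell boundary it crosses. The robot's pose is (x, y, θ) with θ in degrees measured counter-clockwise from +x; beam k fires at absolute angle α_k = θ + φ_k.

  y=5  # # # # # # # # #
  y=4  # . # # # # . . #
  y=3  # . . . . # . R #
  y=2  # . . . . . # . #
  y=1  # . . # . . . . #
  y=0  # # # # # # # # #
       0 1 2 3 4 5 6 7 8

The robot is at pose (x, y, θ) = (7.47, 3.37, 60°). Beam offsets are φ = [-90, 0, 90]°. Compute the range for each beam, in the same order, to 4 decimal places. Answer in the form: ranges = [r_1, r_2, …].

ranges = [0.6120, 1.0600, 1.6974]

beam 1: φ=-90°, α=330°
  d=(0.8660,-0.5000)  start (7,3)  tX=0.6120 tY=0.7400  stride 1/|dx|=1.1547 1/|dy|=2.0000
    cross x-line → (8,3), t=0.6120 (wall)
  → r_1 = 0.6120
beam 2: φ=0°, α=60°
  d=(0.5000,0.8660)  start (7,3)  tX=1.0600 tY=0.7275  stride 1/|dx|=2.0000 1/|dy|=1.1547
    cross y-line → (7,4), t=0.7275
    cross x-line → (8,4), t=1.0600 (wall)
  → r_2 = 1.0600
beam 3: φ=90°, α=150°
  d=(-0.8660,0.5000)  start (7,3)  tX=0.5427 tY=1.2600  stride 1/|dx|=1.1547 1/|dy|=2.0000
    cross x-line → (6,3), t=0.5427
    cross y-line → (6,4), t=1.2600
    cross x-line → (5,4), t=1.6974 (wall)
  → r_3 = 1.6974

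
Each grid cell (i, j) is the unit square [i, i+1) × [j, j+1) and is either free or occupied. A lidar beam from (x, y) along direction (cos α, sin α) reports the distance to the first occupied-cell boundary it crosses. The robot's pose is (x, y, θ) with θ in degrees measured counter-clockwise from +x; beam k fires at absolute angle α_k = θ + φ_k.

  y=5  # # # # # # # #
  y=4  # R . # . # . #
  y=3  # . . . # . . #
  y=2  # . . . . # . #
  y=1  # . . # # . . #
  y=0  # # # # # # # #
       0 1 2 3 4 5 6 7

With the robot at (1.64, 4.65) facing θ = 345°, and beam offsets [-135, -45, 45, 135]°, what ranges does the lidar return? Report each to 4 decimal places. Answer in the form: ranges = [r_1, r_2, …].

ranges = [0.7390, 3.0600, 0.7000, 0.4041]

beam 1: φ=-135°, α=210°
  direction (-0.8660, -0.5000); cell (1,4); t to first gridline: x 0.7390, y 1.3000 (then +1.1547 / +2.0000)
    (0,4) via x @ 0.7390  # hit
  → r_1 = 0.7390
beam 2: φ=-45°, α=300°
  direction (0.5000, -0.8660); cell (1,4); t to first gridline: x 0.7200, y 0.7506 (then +2.0000 / +1.1547)
    (2,4) via x @ 0.7200
    (2,3) via y @ 0.7506
    (2,2) via y @ 1.9053
    (3,2) via x @ 2.7200
    (3,1) via y @ 3.0600  # hit
  → r_2 = 3.0600
beam 3: φ=45°, α=30°
  direction (0.8660, 0.5000); cell (1,4); t to first gridline: x 0.4157, y 0.7000 (then +1.1547 / +2.0000)
    (2,4) via x @ 0.4157
    (2,5) via y @ 0.7000  # hit
  → r_3 = 0.7000
beam 4: φ=135°, α=120°
  direction (-0.5000, 0.8660); cell (1,4); t to first gridline: x 1.2800, y 0.4041 (then +2.0000 / +1.1547)
    (1,5) via y @ 0.4041  # hit
  → r_4 = 0.4041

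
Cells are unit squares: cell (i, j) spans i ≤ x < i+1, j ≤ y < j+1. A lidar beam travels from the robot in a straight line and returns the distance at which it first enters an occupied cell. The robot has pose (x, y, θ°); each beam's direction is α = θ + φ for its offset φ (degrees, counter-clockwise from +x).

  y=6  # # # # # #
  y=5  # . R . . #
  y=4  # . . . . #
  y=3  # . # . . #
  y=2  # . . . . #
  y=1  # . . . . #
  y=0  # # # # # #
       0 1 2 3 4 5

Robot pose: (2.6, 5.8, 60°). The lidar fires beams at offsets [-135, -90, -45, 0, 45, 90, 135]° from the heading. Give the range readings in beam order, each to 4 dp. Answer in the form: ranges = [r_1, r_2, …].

ranges = [4.9693, 2.7713, 0.7727, 0.2309, 0.2071, 0.4000, 1.6564]

beam 1: φ=-135°, α=285°
  direction (0.2588, -0.9659); cell (2,5); t to first gridline: x 1.5455, y 0.8282 (then +3.8637 / +1.0353)
    (2,4) via y @ 0.8282
    (3,4) via x @ 1.5455
    (3,3) via y @ 1.8635
    (3,2) via y @ 2.8988
    (3,1) via y @ 3.9340
    (3,0) via y @ 4.9693  # hit
  → r_1 = 4.9693
beam 2: φ=-90°, α=330°
  direction (0.8660, -0.5000); cell (2,5); t to first gridline: x 0.4619, y 1.6000 (then +1.1547 / +2.0000)
    (3,5) via x @ 0.4619
    (3,4) via y @ 1.6000
    (4,4) via x @ 1.6166
    (5,4) via x @ 2.7713  # hit
  → r_2 = 2.7713
beam 3: φ=-45°, α=15°
  direction (0.9659, 0.2588); cell (2,5); t to first gridline: x 0.4141, y 0.7727 (then +1.0353 / +3.8637)
    (3,5) via x @ 0.4141
    (3,6) via y @ 0.7727  # hit
  → r_3 = 0.7727
beam 4: φ=0°, α=60°
  direction (0.5000, 0.8660); cell (2,5); t to first gridline: x 0.8000, y 0.2309 (then +2.0000 / +1.1547)
    (2,6) via y @ 0.2309  # hit
  → r_4 = 0.2309
beam 5: φ=45°, α=105°
  direction (-0.2588, 0.9659); cell (2,5); t to first gridline: x 2.3182, y 0.2071 (then +3.8637 / +1.0353)
    (2,6) via y @ 0.2071  # hit
  → r_5 = 0.2071
beam 6: φ=90°, α=150°
  direction (-0.8660, 0.5000); cell (2,5); t to first gridline: x 0.6928, y 0.4000 (then +1.1547 / +2.0000)
    (2,6) via y @ 0.4000  # hit
  → r_6 = 0.4000
beam 7: φ=135°, α=195°
  direction (-0.9659, -0.2588); cell (2,5); t to first gridline: x 0.6212, y 3.0910 (then +1.0353 / +3.8637)
    (1,5) via x @ 0.6212
    (0,5) via x @ 1.6564  # hit
  → r_7 = 1.6564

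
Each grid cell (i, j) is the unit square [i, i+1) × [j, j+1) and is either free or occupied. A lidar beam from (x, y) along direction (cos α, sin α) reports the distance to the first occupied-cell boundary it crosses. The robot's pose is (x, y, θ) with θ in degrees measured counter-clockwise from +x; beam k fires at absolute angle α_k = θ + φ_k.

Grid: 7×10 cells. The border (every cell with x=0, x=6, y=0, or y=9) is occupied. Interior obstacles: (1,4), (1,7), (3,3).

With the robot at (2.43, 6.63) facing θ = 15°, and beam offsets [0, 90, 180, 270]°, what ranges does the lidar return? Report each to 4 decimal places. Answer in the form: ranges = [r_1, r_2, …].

ranges = [3.6959, 2.4536, 1.4804, 2.7228]

beam 1: φ=0°, α=15°
  d=(0.9659,0.2588)  start (2,6)  tX=0.5901 tY=1.4296  stride 1/|dx|=1.0353 1/|dy|=3.8637
    cross x-line → (3,6), t=0.5901
    cross y-line → (3,7), t=1.4296
    cross x-line → (4,7), t=1.6254
    cross x-line → (5,7), t=2.6607
    cross x-line → (6,7), t=3.6959 (wall)
  → r_1 = 3.6959
beam 2: φ=90°, α=105°
  d=(-0.2588,0.9659)  start (2,6)  tX=1.6614 tY=0.3831  stride 1/|dx|=3.8637 1/|dy|=1.0353
    cross y-line → (2,7), t=0.3831
    cross y-line → (2,8), t=1.4183
    cross x-line → (1,8), t=1.6614
    cross y-line → (1,9), t=2.4536 (wall)
  → r_2 = 2.4536
beam 3: φ=180°, α=195°
  d=(-0.9659,-0.2588)  start (2,6)  tX=0.4452 tY=2.4341  stride 1/|dx|=1.0353 1/|dy|=3.8637
    cross x-line → (1,6), t=0.4452
    cross x-line → (0,6), t=1.4804 (wall)
  → r_3 = 1.4804
beam 4: φ=270°, α=285°
  d=(0.2588,-0.9659)  start (2,6)  tX=2.2023 tY=0.6522  stride 1/|dx|=3.8637 1/|dy|=1.0353
    cross y-line → (2,5), t=0.6522
    cross y-line → (2,4), t=1.6875
    cross x-line → (3,4), t=2.2023
    cross y-line → (3,3), t=2.7228 (wall)
  → r_4 = 2.7228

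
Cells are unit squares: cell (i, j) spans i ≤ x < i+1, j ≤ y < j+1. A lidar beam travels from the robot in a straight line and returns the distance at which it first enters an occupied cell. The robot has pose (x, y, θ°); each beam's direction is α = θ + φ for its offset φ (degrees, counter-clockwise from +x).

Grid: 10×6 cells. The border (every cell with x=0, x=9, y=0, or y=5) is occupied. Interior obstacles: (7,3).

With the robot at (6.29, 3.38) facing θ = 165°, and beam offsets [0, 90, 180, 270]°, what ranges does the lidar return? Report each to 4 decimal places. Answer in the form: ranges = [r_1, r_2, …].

ranges = [5.4766, 2.4640, 0.7350, 1.6771]

beam 1: φ=0°, α=165°
  d=(-0.9659,0.2588)  start (6,3)  tX=0.3002 tY=2.3955  stride 1/|dx|=1.0353 1/|dy|=3.8637
    cross x-line → (5,3), t=0.3002
    cross x-line → (4,3), t=1.3355
    cross x-line → (3,3), t=2.3708
    cross y-line → (3,4), t=2.3955
    cross x-line → (2,4), t=3.4061
    cross x-line → (1,4), t=4.4413
    cross x-line → (0,4), t=5.4766 (wall)
  → r_1 = 5.4766
beam 2: φ=90°, α=255°
  d=(-0.2588,-0.9659)  start (6,3)  tX=1.1205 tY=0.3934  stride 1/|dx|=3.8637 1/|dy|=1.0353
    cross y-line → (6,2), t=0.3934
    cross x-line → (5,2), t=1.1205
    cross y-line → (5,1), t=1.4287
    cross y-line → (5,0), t=2.4640 (wall)
  → r_2 = 2.4640
beam 3: φ=180°, α=345°
  d=(0.9659,-0.2588)  start (6,3)  tX=0.7350 tY=1.4682  stride 1/|dx|=1.0353 1/|dy|=3.8637
    cross x-line → (7,3), t=0.7350 (wall)
  → r_3 = 0.7350
beam 4: φ=270°, α=75°
  d=(0.2588,0.9659)  start (6,3)  tX=2.7432 tY=0.6419  stride 1/|dx|=3.8637 1/|dy|=1.0353
    cross y-line → (6,4), t=0.6419
    cross y-line → (6,5), t=1.6771 (wall)
  → r_4 = 1.6771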